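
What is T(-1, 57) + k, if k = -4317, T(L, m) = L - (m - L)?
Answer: -4376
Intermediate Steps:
T(L, m) = -m + 2*L (T(L, m) = L + (L - m) = -m + 2*L)
T(-1, 57) + k = (-1*57 + 2*(-1)) - 4317 = (-57 - 2) - 4317 = -59 - 4317 = -4376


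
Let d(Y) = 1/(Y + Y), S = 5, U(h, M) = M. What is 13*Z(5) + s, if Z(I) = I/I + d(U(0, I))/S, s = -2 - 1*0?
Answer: 563/50 ≈ 11.260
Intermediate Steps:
s = -2 (s = -2 + 0 = -2)
d(Y) = 1/(2*Y)
Z(I) = 1 + 1/(10*I) (Z(I) = I/I + (1/(2*I))/5 = 1 + (1/(2*I))*(⅕) = 1 + 1/(10*I))
13*Z(5) + s = 13*((⅒ + 5)/5) - 2 = 13*((⅕)*(51/10)) - 2 = 13*(51/50) - 2 = 663/50 - 2 = 563/50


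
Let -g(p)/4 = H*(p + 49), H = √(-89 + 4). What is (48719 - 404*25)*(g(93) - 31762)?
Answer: -1226616678 - 21935592*I*√85 ≈ -1.2266e+9 - 2.0224e+8*I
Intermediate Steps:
H = I*√85 (H = √(-85) = I*√85 ≈ 9.2195*I)
g(p) = -4*I*√85*(49 + p) (g(p) = -4*I*√85*(p + 49) = -4*I*√85*(49 + p))
(48719 - 404*25)*(g(93) - 31762) = (48719 - 404*25)*(4*I*√85*(-49 - 1*93) - 31762) = (48719 - 10100)*(4*I*√85*(-49 - 93) - 31762) = 38619*(4*I*√85*(-142) - 31762) = 38619*(-568*I*√85 - 31762) = 38619*(-31762 - 568*I*√85) = -1226616678 - 21935592*I*√85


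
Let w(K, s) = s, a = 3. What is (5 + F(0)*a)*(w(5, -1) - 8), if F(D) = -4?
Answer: 63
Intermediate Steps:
(5 + F(0)*a)*(w(5, -1) - 8) = (5 - 4*3)*(-1 - 8) = (5 - 12)*(-9) = -7*(-9) = 63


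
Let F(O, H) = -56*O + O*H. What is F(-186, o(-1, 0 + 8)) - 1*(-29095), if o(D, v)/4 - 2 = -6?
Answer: 42487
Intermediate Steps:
o(D, v) = -16 (o(D, v) = 8 + 4*(-6) = 8 - 24 = -16)
F(O, H) = -56*O + H*O
F(-186, o(-1, 0 + 8)) - 1*(-29095) = -186*(-56 - 16) - 1*(-29095) = -186*(-72) + 29095 = 13392 + 29095 = 42487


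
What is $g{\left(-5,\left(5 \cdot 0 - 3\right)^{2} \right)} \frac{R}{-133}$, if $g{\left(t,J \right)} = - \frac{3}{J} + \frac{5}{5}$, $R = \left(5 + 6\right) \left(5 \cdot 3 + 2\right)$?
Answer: $- \frac{374}{399} \approx -0.93734$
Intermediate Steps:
$R = 187$ ($R = 11 \left(15 + 2\right) = 11 \cdot 17 = 187$)
$g{\left(t,J \right)} = 1 - \frac{3}{J}$ ($g{\left(t,J \right)} = - \frac{3}{J} + 5 \cdot \frac{1}{5} = - \frac{3}{J} + 1 = 1 - \frac{3}{J}$)
$g{\left(-5,\left(5 \cdot 0 - 3\right)^{2} \right)} \frac{R}{-133} = \frac{-3 + \left(5 \cdot 0 - 3\right)^{2}}{\left(5 \cdot 0 - 3\right)^{2}} \frac{187}{-133} = \frac{-3 + \left(0 - 3\right)^{2}}{\left(0 - 3\right)^{2}} \cdot 187 \left(- \frac{1}{133}\right) = \frac{-3 + \left(-3\right)^{2}}{\left(-3\right)^{2}} \left(- \frac{187}{133}\right) = \frac{-3 + 9}{9} \left(- \frac{187}{133}\right) = \frac{1}{9} \cdot 6 \left(- \frac{187}{133}\right) = \frac{2}{3} \left(- \frac{187}{133}\right) = - \frac{374}{399}$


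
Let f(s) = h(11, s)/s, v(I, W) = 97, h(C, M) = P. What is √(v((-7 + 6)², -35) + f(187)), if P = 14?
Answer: 3*√377179/187 ≈ 9.8527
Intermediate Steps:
h(C, M) = 14
f(s) = 14/s
√(v((-7 + 6)², -35) + f(187)) = √(97 + 14/187) = √(18153/187) = 3*√377179/187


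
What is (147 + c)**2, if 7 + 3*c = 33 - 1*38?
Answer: 20449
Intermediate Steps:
c = -4 (c = -7/3 + (33 - 1*38)/3 = -7/3 + (33 - 38)/3 = -7/3 + (1/3)*(-5) = -7/3 - 5/3 = -4)
(147 + c)**2 = (147 - 4)**2 = 143**2 = 20449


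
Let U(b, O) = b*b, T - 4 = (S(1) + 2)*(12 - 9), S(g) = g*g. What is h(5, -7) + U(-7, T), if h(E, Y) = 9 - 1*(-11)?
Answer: 69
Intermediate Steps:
h(E, Y) = 20 (h(E, Y) = 9 + 11 = 20)
S(g) = g**2
T = 13 (T = 4 + (1**2 + 2)*(12 - 9) = 4 + (1 + 2)*3 = 4 + 3*3 = 4 + 9 = 13)
U(b, O) = b**2
h(5, -7) + U(-7, T) = 20 + (-7)**2 = 20 + 49 = 69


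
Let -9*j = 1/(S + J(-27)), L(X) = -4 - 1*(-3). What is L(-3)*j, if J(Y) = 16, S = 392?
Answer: 1/3672 ≈ 0.00027233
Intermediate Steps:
L(X) = -1 (L(X) = -4 + 3 = -1)
j = -1/3672 (j = -1/(9*(392 + 16)) = -1/9/408 = -1/9*1/408 = -1/3672 ≈ -0.00027233)
L(-3)*j = -1*(-1/3672) = 1/3672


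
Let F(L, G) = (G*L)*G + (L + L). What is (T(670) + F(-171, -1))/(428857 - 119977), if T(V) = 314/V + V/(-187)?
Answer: -4041497/2418723450 ≈ -0.0016709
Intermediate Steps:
T(V) = 314/V - V/187 (T(V) = 314/V + V*(-1/187) = 314/V - V/187)
F(L, G) = 2*L + L*G² (F(L, G) = L*G² + 2*L = 2*L + L*G²)
(T(670) + F(-171, -1))/(428857 - 119977) = ((314/670 - 1/187*670) - 171*(2 + (-1)²))/(428857 - 119977) = ((314*(1/670) - 670/187) - 171*(2 + 1))/308880 = ((157/335 - 670/187) - 171*3)*(1/308880) = (-195091/62645 - 513)*(1/308880) = -32331976/62645*1/308880 = -4041497/2418723450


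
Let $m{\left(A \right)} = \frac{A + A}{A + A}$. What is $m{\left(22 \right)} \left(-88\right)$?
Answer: $-88$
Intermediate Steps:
$m{\left(A \right)} = 1$ ($m{\left(A \right)} = \frac{2 A}{2 A} = 2 A \frac{1}{2 A} = 1$)
$m{\left(22 \right)} \left(-88\right) = 1 \left(-88\right) = -88$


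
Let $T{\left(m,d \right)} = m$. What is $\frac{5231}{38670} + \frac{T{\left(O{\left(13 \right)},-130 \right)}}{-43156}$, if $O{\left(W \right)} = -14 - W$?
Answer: $\frac{113396563}{834421260} \approx 0.1359$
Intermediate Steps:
$\frac{5231}{38670} + \frac{T{\left(O{\left(13 \right)},-130 \right)}}{-43156} = \frac{5231}{38670} + \frac{-14 - 13}{-43156} = 5231 \cdot \frac{1}{38670} + \left(-14 - 13\right) \left(- \frac{1}{43156}\right) = \frac{5231}{38670} - - \frac{27}{43156} = \frac{5231}{38670} + \frac{27}{43156} = \frac{113396563}{834421260}$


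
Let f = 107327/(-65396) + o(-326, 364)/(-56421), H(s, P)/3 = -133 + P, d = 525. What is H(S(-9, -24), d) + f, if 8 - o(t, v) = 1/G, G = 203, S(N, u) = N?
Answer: 293202390554713/249670222116 ≈ 1174.4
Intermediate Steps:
H(s, P) = -399 + 3*P (H(s, P) = 3*(-133 + P) = -399 + 3*P)
o(t, v) = 1623/203 (o(t, v) = 8 - 1/203 = 1623/203)
f = -409790653703/249670222116 (f = 107327/(-65396) + (1623/203)/(-56421) = 107327*(-1/65396) + (1623/203)*(-1/56421) = -107327/65396 - 541/3817821 = -409790653703/249670222116 ≈ -1.6413)
H(S(-9, -24), d) + f = (-399 + 3*525) - 409790653703/249670222116 = (-399 + 1575) - 409790653703/249670222116 = 1176 - 409790653703/249670222116 = 293202390554713/249670222116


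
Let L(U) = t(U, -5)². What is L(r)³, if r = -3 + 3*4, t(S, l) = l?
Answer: 15625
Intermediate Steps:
r = 9 (r = -3 + 12 = 9)
L(U) = 25 (L(U) = (-5)² = 25)
L(r)³ = 25³ = 15625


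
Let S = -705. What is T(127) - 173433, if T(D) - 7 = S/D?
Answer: -22025807/127 ≈ -1.7343e+5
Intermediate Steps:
T(D) = 7 - 705/D
T(127) - 173433 = (7 - 705/127) - 173433 = 184/127 - 173433 = -22025807/127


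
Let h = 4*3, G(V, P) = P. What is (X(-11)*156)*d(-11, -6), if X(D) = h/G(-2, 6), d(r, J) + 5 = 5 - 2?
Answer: -624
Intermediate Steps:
h = 12
d(r, J) = -2 (d(r, J) = -5 + (5 - 2) = -5 + 3 = -2)
X(D) = 2 (X(D) = 12/6 = 12*(⅙) = 2)
(X(-11)*156)*d(-11, -6) = (2*156)*(-2) = 312*(-2) = -624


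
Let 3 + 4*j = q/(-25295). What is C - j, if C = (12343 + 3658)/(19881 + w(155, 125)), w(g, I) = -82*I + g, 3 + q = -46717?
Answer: 190438987/99014748 ≈ 1.9233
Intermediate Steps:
q = -46720 (q = -3 - 46717 = -46720)
j = -5833/20236 (j = -¾ + (-46720/(-25295))/4 = -¾ + (-46720*(-1/25295))/4 = -¾ + (¼)*(9344/5059) = -¾ + 2336/5059 = -5833/20236 ≈ -0.28825)
w(g, I) = g - 82*I
C = 16001/9786 (C = (12343 + 3658)/(19881 + (155 - 82*125)) = 16001/(19881 + (155 - 10250)) = 16001/(19881 - 10095) = 16001/9786 ≈ 1.6351)
C - j = 16001/9786 - 1*(-5833/20236) = 16001/9786 + 5833/20236 = 190438987/99014748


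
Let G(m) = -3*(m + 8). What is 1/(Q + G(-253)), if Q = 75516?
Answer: 1/76251 ≈ 1.3115e-5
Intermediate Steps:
G(m) = -24 - 3*m (G(m) = -3*(8 + m) = -24 - 3*m)
1/(Q + G(-253)) = 1/(75516 + (-24 - 3*(-253))) = 1/(75516 + (-24 + 759)) = 1/(75516 + 735) = 1/76251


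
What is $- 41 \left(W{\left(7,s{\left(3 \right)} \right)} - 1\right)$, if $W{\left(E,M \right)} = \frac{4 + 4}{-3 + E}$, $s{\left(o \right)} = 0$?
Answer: $-41$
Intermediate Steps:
$W{\left(E,M \right)} = \frac{8}{-3 + E}$
$- 41 \left(W{\left(7,s{\left(3 \right)} \right)} - 1\right) = - 41 \left(\frac{8}{-3 + 7} - 1\right) = - 41 \left(\frac{8}{4} - 1\right) = - 41 \left(8 \cdot \frac{1}{4} - 1\right) = - 41 \left(2 - 1\right) = \left(-41\right) 1 = -41$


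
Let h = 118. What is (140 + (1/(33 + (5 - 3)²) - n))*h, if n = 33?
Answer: 467280/37 ≈ 12629.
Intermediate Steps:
(140 + (1/(33 + (5 - 3)²) - n))*h = (140 + (1/(33 + (5 - 3)²) - 1*33))*118 = (140 + (1/(33 + 2²) - 33))*118 = (140 + (1/(33 + 4) - 33))*118 = (140 + (1/37 - 33))*118 = (140 - 1220/37)*118 = (3960/37)*118 = 467280/37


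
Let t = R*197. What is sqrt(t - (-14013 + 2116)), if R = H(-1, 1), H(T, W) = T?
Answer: 30*sqrt(13) ≈ 108.17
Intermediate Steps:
R = -1
t = -197 (t = -1*197 = -197)
sqrt(t - (-14013 + 2116)) = sqrt(-197 - (-14013 + 2116)) = sqrt(-197 - 1*(-11897)) = sqrt(-197 + 11897) = sqrt(11700) = 30*sqrt(13)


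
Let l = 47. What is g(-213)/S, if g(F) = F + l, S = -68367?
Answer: 166/68367 ≈ 0.0024281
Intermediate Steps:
g(F) = 47 + F (g(F) = F + 47 = 47 + F)
g(-213)/S = (47 - 213)/(-68367) = -166*(-1/68367) = 166/68367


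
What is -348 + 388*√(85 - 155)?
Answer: -348 + 388*I*√70 ≈ -348.0 + 3246.2*I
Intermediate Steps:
-348 + 388*√(85 - 155) = -348 + 388*√(-70) = -348 + 388*(I*√70) = -348 + 388*I*√70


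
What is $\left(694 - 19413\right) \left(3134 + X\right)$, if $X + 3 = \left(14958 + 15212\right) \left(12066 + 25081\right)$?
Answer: $-20978909696999$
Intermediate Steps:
$X = 1120724987$ ($X = -3 + \left(14958 + 15212\right) \left(12066 + 25081\right) = -3 + 30170 \cdot 37147 = -3 + 1120724990 = 1120724987$)
$\left(694 - 19413\right) \left(3134 + X\right) = \left(694 - 19413\right) \left(3134 + 1120724987\right) = \left(-18719\right) 1120728121 = -20978909696999$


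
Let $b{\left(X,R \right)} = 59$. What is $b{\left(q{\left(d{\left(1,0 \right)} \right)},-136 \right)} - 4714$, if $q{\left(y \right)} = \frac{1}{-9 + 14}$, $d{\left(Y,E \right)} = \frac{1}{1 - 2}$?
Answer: $-4655$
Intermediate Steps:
$d{\left(Y,E \right)} = -1$ ($d{\left(Y,E \right)} = \frac{1}{-1} = -1$)
$q{\left(y \right)} = \frac{1}{5}$
$b{\left(q{\left(d{\left(1,0 \right)} \right)},-136 \right)} - 4714 = 59 - 4714 = -4655$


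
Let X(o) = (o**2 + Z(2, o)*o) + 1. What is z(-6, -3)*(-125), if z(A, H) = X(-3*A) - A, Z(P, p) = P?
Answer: -45875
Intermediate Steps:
X(o) = 1 + o**2 + 2*o (X(o) = (o**2 + 2*o) + 1 = 1 + o**2 + 2*o)
z(A, H) = 1 - 7*A + 9*A**2 (z(A, H) = (1 + (-3*A)**2 + 2*(-3*A)) - A = (1 + 9*A**2 - 6*A) - A = (1 - 6*A + 9*A**2) - A = 1 - 7*A + 9*A**2)
z(-6, -3)*(-125) = (1 - 7*(-6) + 9*(-6)**2)*(-125) = (1 + 42 + 9*36)*(-125) = (1 + 42 + 324)*(-125) = 367*(-125) = -45875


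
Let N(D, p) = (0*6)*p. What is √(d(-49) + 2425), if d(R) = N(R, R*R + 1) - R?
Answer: √2474 ≈ 49.739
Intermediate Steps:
N(D, p) = 0 (N(D, p) = 0*p = 0)
d(R) = -R (d(R) = 0 - R = -R)
√(d(-49) + 2425) = √(-1*(-49) + 2425) = √(49 + 2425) = √2474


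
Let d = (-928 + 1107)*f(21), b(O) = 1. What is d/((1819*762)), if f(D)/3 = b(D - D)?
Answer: 179/462026 ≈ 0.00038742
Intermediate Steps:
f(D) = 3 (f(D) = 3*1 = 3)
d = 537 (d = (-928 + 1107)*3 = 179*3 = 537)
d/((1819*762)) = 537/((1819*762)) = 537/1386078 = 537*(1/1386078) = 179/462026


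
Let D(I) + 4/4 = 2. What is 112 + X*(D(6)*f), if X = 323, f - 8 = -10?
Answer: -534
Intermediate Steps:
f = -2 (f = 8 - 10 = -2)
D(I) = 1 (D(I) = -1 + 2 = 1)
112 + X*(D(6)*f) = 112 + 323*(1*(-2)) = 112 + 323*(-2) = 112 - 646 = -534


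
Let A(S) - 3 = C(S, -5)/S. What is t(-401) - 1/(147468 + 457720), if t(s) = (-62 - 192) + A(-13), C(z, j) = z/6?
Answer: -455403973/1815564 ≈ -250.83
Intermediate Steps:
C(z, j) = z/6 (C(z, j) = z*(⅙) = z/6)
A(S) = 19/6 (A(S) = 3 + (S/6)/S = 3 + ⅙ = 19/6)
t(s) = -1505/6 (t(s) = (-62 - 192) + 19/6 = -254 + 19/6 = -1505/6)
t(-401) - 1/(147468 + 457720) = -1505/6 - 1/(147468 + 457720) = -1505/6 - 1/605188 = -455403973/1815564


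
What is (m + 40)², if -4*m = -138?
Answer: 22201/4 ≈ 5550.3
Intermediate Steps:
m = 69/2 (m = -¼*(-138) = 69/2 ≈ 34.500)
(m + 40)² = (69/2 + 40)² = (149/2)² = 22201/4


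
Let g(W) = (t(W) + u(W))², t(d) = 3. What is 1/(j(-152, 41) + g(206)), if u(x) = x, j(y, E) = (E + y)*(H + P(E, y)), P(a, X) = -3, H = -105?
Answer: 1/55669 ≈ 1.7963e-5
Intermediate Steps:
j(y, E) = -108*E - 108*y (j(y, E) = (E + y)*(-105 - 3) = (E + y)*(-108) = -108*E - 108*y)
g(W) = (3 + W)²
1/(j(-152, 41) + g(206)) = 1/((-108*41 - 108*(-152)) + (3 + 206)²) = 1/((-4428 + 16416) + 209²) = 1/(11988 + 43681) = 1/55669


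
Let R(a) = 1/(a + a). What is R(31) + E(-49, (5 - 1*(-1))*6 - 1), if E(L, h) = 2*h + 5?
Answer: 4651/62 ≈ 75.016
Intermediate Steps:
E(L, h) = 5 + 2*h
R(a) = 1/(2*a)
R(31) + E(-49, (5 - 1*(-1))*6 - 1) = (1/2)/31 + (5 + 2*((5 - 1*(-1))*6 - 1)) = (1/2)*(1/31) + (5 + 2*((5 + 1)*6 - 1)) = 1/62 + (5 + 2*(6*6 - 1)) = 1/62 + (5 + 2*(36 - 1)) = 1/62 + (5 + 2*35) = 1/62 + (5 + 70) = 1/62 + 75 = 4651/62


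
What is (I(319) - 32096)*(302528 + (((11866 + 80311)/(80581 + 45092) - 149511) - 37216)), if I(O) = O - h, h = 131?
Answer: -154787316695000/41891 ≈ -3.6950e+9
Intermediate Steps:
I(O) = -131 + O (I(O) = O - 1*131 = O - 131 = -131 + O)
(I(319) - 32096)*(302528 + (((11866 + 80311)/(80581 + 45092) - 149511) - 37216)) = ((-131 + 319) - 32096)*(302528 + (((11866 + 80311)/(80581 + 45092) - 149511) - 37216)) = (188 - 32096)*(302528 + ((92177/125673 - 149511) - 37216)) = -31908*(302528 + ((92177*(1/125673) - 149511) - 37216)) = -31908*(302528 + ((92177/125673 - 149511) - 37216)) = -31908*(302528 + (-18789403726/125673 - 37216)) = -31908*(302528 - 23466450094/125673) = -31908*14553151250/125673 = -154787316695000/41891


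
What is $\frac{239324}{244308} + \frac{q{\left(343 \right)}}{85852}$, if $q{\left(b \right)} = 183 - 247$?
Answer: $\frac{1283175521}{1310895651} \approx 0.97885$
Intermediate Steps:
$q{\left(b \right)} = -64$ ($q{\left(b \right)} = 183 - 247 = -64$)
$\frac{239324}{244308} + \frac{q{\left(343 \right)}}{85852} = \frac{239324}{244308} - \frac{64}{85852} = 239324 \cdot \frac{1}{244308} - \frac{16}{21463} = \frac{59831}{61077} - \frac{16}{21463} = \frac{1283175521}{1310895651}$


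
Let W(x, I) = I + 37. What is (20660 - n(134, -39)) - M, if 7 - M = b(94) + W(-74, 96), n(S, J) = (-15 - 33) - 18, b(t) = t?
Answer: 20946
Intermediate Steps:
W(x, I) = 37 + I
n(S, J) = -66 (n(S, J) = -48 - 18 = -66)
M = -220 (M = 7 - (94 + (37 + 96)) = 7 - (94 + 133) = 7 - 1*227 = 7 - 227 = -220)
(20660 - n(134, -39)) - M = (20660 - 1*(-66)) - 1*(-220) = (20660 + 66) + 220 = 20726 + 220 = 20946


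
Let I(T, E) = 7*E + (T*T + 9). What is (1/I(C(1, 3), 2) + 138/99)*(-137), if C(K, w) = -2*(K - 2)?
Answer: -58225/297 ≈ -196.04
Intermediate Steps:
C(K, w) = 4 - 2*K (C(K, w) = -2*(-2 + K) = 4 - 2*K)
I(T, E) = 9 + T² + 7*E (I(T, E) = 7*E + (T² + 9) = 7*E + (9 + T²) = 9 + T² + 7*E)
(1/I(C(1, 3), 2) + 138/99)*(-137) = (1/(9 + (4 - 2*1)² + 7*2) + 138/99)*(-137) = (1/(9 + (4 - 2)² + 14) + 138*(1/99))*(-137) = (1/(9 + 2² + 14) + 46/33)*(-137) = (1/(9 + 4 + 14) + 46/33)*(-137) = (1/27 + 46/33)*(-137) = (425/297)*(-137) = -58225/297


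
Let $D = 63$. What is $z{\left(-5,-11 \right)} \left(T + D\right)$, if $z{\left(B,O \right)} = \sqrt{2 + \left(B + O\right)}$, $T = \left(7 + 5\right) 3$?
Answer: $99 i \sqrt{14} \approx 370.42 i$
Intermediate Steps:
$T = 36$ ($T = 12 \cdot 3 = 36$)
$z{\left(B,O \right)} = \sqrt{2 + B + O}$
$z{\left(-5,-11 \right)} \left(T + D\right) = \sqrt{2 - 5 - 11} \left(36 + 63\right) = \sqrt{-14} \cdot 99 = i \sqrt{14} \cdot 99 = 99 i \sqrt{14}$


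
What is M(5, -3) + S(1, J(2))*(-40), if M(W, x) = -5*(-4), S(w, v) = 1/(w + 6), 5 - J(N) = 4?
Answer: 100/7 ≈ 14.286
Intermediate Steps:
J(N) = 1 (J(N) = 5 - 1*4 = 5 - 4 = 1)
S(w, v) = 1/(6 + w)
M(W, x) = 20
M(5, -3) + S(1, J(2))*(-40) = 20 - 40/(6 + 1) = 20 - 40/7 = 100/7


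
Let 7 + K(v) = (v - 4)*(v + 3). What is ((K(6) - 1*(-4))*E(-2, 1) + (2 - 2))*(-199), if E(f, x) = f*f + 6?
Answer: -29850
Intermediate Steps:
E(f, x) = 6 + f² (E(f, x) = f² + 6 = 6 + f²)
K(v) = -7 + (-4 + v)*(3 + v) (K(v) = -7 + (v - 4)*(v + 3) = -7 + (-4 + v)*(3 + v))
((K(6) - 1*(-4))*E(-2, 1) + (2 - 2))*(-199) = (((-19 + 6² - 1*6) - 1*(-4))*(6 + (-2)²) + (2 - 2))*(-199) = (((-19 + 36 - 6) + 4)*(6 + 4) + 0)*(-199) = ((11 + 4)*10 + 0)*(-199) = (15*10 + 0)*(-199) = (150 + 0)*(-199) = 150*(-199) = -29850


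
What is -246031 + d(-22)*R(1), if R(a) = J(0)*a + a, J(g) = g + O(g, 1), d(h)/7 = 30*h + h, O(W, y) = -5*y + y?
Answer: -231709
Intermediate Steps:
O(W, y) = -4*y
d(h) = 217*h (d(h) = 7*(30*h + h) = 7*(31*h) = 217*h)
J(g) = -4 + g (J(g) = g - 4*1 = g - 4 = -4 + g)
R(a) = -3*a (R(a) = (-4 + 0)*a + a = -4*a + a = -3*a)
-246031 + d(-22)*R(1) = -246031 + (217*(-22))*(-3*1) = -246031 - 4774*(-3) = -246031 + 14322 = -231709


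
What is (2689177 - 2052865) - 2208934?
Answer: -1572622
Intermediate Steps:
(2689177 - 2052865) - 2208934 = 636312 - 2208934 = -1572622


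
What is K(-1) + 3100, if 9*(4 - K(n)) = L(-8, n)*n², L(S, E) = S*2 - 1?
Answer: 27953/9 ≈ 3105.9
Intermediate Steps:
L(S, E) = -1 + 2*S (L(S, E) = 2*S - 1 = -1 + 2*S)
K(n) = 4 + 17*n²/9 (K(n) = 4 - (-1 + 2*(-8))*n²/9 = 4 - (-1 - 16)*n²/9 = 4 - (-17)*n²/9 = 4 + 17*n²/9)
K(-1) + 3100 = (4 + (17/9)*(-1)²) + 3100 = (4 + (17/9)*1) + 3100 = (4 + 17/9) + 3100 = 53/9 + 3100 = 27953/9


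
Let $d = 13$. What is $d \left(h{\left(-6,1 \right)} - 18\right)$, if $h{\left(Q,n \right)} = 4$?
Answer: $-182$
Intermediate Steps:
$d \left(h{\left(-6,1 \right)} - 18\right) = 13 \left(4 - 18\right) = 13 \left(-14\right) = -182$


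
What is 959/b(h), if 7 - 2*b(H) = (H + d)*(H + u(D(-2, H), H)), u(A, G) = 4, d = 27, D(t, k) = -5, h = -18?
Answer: 274/19 ≈ 14.421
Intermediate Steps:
b(H) = 7/2 - (4 + H)*(27 + H)/2 (b(H) = 7/2 - (H + 27)*(H + 4)/2 = 7/2 - (27 + H)*(4 + H)/2 = 7/2 - (4 + H)*(27 + H)/2)
959/b(h) = 959/(-101/2 - 31/2*(-18) - 1/2*(-18)**2) = 959/(-101/2 + 279 - 1/2*324) = 959/(-101/2 + 279 - 162) = 959/(133/2) = 959*(2/133) = 274/19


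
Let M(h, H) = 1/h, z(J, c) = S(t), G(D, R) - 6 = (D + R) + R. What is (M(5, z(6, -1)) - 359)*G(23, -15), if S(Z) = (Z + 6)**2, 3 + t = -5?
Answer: 1794/5 ≈ 358.80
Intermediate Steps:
t = -8 (t = -3 - 5 = -8)
G(D, R) = 6 + D + 2*R (G(D, R) = 6 + ((D + R) + R) = 6 + (D + 2*R) = 6 + D + 2*R)
S(Z) = (6 + Z)**2
z(J, c) = 4 (z(J, c) = (6 - 8)**2 = (-2)**2 = 4)
(M(5, z(6, -1)) - 359)*G(23, -15) = (1/5 - 359)*(6 + 23 + 2*(-15)) = (1/5 - 359)*(6 + 23 - 30) = -1794/5*(-1) = 1794/5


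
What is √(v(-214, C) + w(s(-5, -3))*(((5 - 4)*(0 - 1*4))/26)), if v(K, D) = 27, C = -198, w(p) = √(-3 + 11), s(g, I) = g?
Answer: √(4563 - 52*√2)/13 ≈ 5.1541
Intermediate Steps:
w(p) = 2*√2 (w(p) = √8 = 2*√2)
√(v(-214, C) + w(s(-5, -3))*(((5 - 4)*(0 - 1*4))/26)) = √(27 + (2*√2)*(((5 - 4)*(0 - 1*4))/26)) = √(27 + (2*√2)*((1*(0 - 4))*(1/26))) = √(27 + (2*√2)*((1*(-4))*(1/26))) = √(27 + (2*√2)*(-4*1/26)) = √(27 + (2*√2)*(-2/13)) = √(27 - 4*√2/13)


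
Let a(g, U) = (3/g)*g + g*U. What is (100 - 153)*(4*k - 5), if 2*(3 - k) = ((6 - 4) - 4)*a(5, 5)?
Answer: -6307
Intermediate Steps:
a(g, U) = 3 + U*g
k = 31 (k = 3 - ((6 - 4) - 4)*(3 + 5*5)/2 = 3 - (2 - 4)*(3 + 25)/2 = 3 - (-1)*28 = 3 - ½*(-56) = 3 + 28 = 31)
(100 - 153)*(4*k - 5) = (100 - 153)*(4*31 - 5) = -53*(124 - 5) = -53*119 = -6307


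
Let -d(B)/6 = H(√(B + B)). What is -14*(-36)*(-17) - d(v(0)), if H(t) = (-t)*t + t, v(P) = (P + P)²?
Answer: -8568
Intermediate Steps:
v(P) = 4*P² (v(P) = (2*P)² = 4*P²)
H(t) = t - t² (H(t) = -t² + t = t - t²)
d(B) = -6*√2*√B*(1 - √2*√B) (d(B) = -6*√(B + B)*(1 - √(B + B)) = -6*√(2*B)*(1 - √(2*B)) = -6*√2*√B*(1 - √2*√B))
-14*(-36)*(-17) - d(v(0)) = -14*(-36)*(-17) - (12*(4*0²) - 6*√2*√(4*0²)) = 504*(-17) - (12*(4*0) - 6*√2*√(4*0)) = -8568 - (12*0 - 6*√2*√0) = -8568 - (0 - 6*√2*0) = -8568 - (0 + 0) = -8568 - 1*0 = -8568 + 0 = -8568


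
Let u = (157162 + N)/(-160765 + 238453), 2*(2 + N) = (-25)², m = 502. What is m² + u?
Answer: 39155688449/155376 ≈ 2.5201e+5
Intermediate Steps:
N = 621/2 (N = -2 + (½)*(-25)² = -2 + (½)*625 = -2 + 625/2 = 621/2 ≈ 310.50)
u = 314945/155376 (u = (157162 + 621/2)/(-160765 + 238453) = (314945/2)/77688 = (314945/2)*(1/77688) = 314945/155376 ≈ 2.0270)
m² + u = 502² + 314945/155376 = 252004 + 314945/155376 = 39155688449/155376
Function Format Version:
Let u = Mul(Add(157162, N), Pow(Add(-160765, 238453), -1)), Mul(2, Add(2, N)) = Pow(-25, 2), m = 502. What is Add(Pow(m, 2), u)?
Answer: Rational(39155688449, 155376) ≈ 2.5201e+5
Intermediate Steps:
N = Rational(621, 2) (N = Add(-2, Mul(Rational(1, 2), Pow(-25, 2))) = Add(-2, Mul(Rational(1, 2), 625)) = Add(-2, Rational(625, 2)) = Rational(621, 2) ≈ 310.50)
u = Rational(314945, 155376) (u = Mul(Add(157162, Rational(621, 2)), Pow(Add(-160765, 238453), -1)) = Mul(Rational(314945, 2), Pow(77688, -1)) = Mul(Rational(314945, 2), Rational(1, 77688)) = Rational(314945, 155376) ≈ 2.0270)
Add(Pow(m, 2), u) = Add(Pow(502, 2), Rational(314945, 155376)) = Add(252004, Rational(314945, 155376)) = Rational(39155688449, 155376)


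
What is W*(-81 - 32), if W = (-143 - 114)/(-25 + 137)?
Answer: 29041/112 ≈ 259.29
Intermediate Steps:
W = -257/112 ≈ -2.2946
W*(-81 - 32) = -257*(-81 - 32)/112 = -257/112*(-113) = 29041/112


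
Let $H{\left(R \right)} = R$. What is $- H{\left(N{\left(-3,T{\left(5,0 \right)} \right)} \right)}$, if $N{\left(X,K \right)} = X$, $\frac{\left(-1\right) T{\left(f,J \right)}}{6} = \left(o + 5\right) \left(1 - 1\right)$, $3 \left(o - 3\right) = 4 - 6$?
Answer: $3$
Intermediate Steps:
$o = \frac{7}{3}$ ($o = 3 + \frac{4 - 6}{3} = 3 + \frac{1}{3} \left(-2\right) = 3 - \frac{2}{3} = \frac{7}{3} \approx 2.3333$)
$T{\left(f,J \right)} = 0$ ($T{\left(f,J \right)} = - 6 \left(\frac{7}{3} + 5\right) \left(1 - 1\right) = - 6 \cdot \frac{22}{3} \cdot 0 = \left(-6\right) 0 = 0$)
$- H{\left(N{\left(-3,T{\left(5,0 \right)} \right)} \right)} = \left(-1\right) \left(-3\right) = 3$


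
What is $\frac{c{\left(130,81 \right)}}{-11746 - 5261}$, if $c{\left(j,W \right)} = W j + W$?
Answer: $- \frac{3537}{5669} \approx -0.62392$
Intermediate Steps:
$c{\left(j,W \right)} = W + W j$
$\frac{c{\left(130,81 \right)}}{-11746 - 5261} = \frac{81 \left(1 + 130\right)}{-11746 - 5261} = \frac{81 \cdot 131}{-11746 - 5261} = \frac{10611}{-17007} = 10611 \left(- \frac{1}{17007}\right) = - \frac{3537}{5669}$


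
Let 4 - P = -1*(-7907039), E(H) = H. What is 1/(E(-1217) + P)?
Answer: -1/7908252 ≈ -1.2645e-7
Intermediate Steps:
P = -7907035 (P = 4 - (-1)*(-7907039) = 4 - 1*7907039 = 4 - 7907039 = -7907035)
1/(E(-1217) + P) = 1/(-1217 - 7907035) = 1/(-7908252) = -1/7908252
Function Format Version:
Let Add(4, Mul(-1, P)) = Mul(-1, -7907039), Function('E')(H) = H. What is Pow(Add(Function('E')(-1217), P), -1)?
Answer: Rational(-1, 7908252) ≈ -1.2645e-7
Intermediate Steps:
P = -7907035 (P = Add(4, Mul(-1, Mul(-1, -7907039))) = Add(4, Mul(-1, 7907039)) = Add(4, -7907039) = -7907035)
Pow(Add(Function('E')(-1217), P), -1) = Pow(Add(-1217, -7907035), -1) = Pow(-7908252, -1) = Rational(-1, 7908252)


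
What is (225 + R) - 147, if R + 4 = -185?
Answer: -111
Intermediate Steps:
R = -189 (R = -4 - 185 = -189)
(225 + R) - 147 = (225 - 189) - 147 = 36 - 147 = -111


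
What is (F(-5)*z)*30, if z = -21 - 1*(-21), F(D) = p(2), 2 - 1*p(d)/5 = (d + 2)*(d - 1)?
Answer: 0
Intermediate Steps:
p(d) = 10 - 5*(-1 + d)*(2 + d) (p(d) = 10 - 5*(d + 2)*(d - 1) = 10 - 5*(2 + d)*(-1 + d) = 10 - 5*(-1 + d)*(2 + d))
F(D) = -10 (F(D) = 20 - 5*2 - 5*2² = 20 - 10 - 5*4 = 20 - 10 - 20 = -10)
z = 0 (z = -21 + 21 = 0)
(F(-5)*z)*30 = -10*0*30 = 0*30 = 0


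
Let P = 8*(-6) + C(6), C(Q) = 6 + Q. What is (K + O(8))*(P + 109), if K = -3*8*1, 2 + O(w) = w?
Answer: -1314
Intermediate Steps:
O(w) = -2 + w
K = -24 (K = -24*1 = -24)
P = -36 (P = 8*(-6) + (6 + 6) = -48 + 12 = -36)
(K + O(8))*(P + 109) = (-24 + (-2 + 8))*(-36 + 109) = (-24 + 6)*73 = -18*73 = -1314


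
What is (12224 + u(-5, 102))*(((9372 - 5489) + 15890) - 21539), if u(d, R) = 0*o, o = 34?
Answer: -21587584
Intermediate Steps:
u(d, R) = 0 (u(d, R) = 0*34 = 0)
(12224 + u(-5, 102))*(((9372 - 5489) + 15890) - 21539) = (12224 + 0)*(((9372 - 5489) + 15890) - 21539) = 12224*((3883 + 15890) - 21539) = 12224*(19773 - 21539) = 12224*(-1766) = -21587584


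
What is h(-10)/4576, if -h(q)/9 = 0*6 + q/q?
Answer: -9/4576 ≈ -0.0019668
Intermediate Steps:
h(q) = -9 (h(q) = -9*(0*6 + q/q) = -9*(0 + 1) = -9*1 = -9)
h(-10)/4576 = -9/4576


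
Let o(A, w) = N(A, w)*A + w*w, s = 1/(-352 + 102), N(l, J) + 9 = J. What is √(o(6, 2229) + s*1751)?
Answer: √12454384990/50 ≈ 2232.0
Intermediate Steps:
N(l, J) = -9 + J
s = -1/250 (s = 1/(-250) = -1/250 ≈ -0.0040000)
o(A, w) = w² + A*(-9 + w) (o(A, w) = (-9 + w)*A + w*w = A*(-9 + w) + w² = w² + A*(-9 + w))
√(o(6, 2229) + s*1751) = √((2229² + 6*(-9 + 2229)) - 1/250*1751) = √((4968441 + 6*2220) - 1751/250) = √((4968441 + 13320) - 1751/250) = √(4981761 - 1751/250) = √(1245438499/250) = √12454384990/50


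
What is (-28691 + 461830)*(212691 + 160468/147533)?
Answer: 316081692139283/3431 ≈ 9.2125e+10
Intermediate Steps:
(-28691 + 461830)*(212691 + 160468/147533) = 433139*(212691 + 160468*(1/147533)) = 433139*(212691 + 160468/147533) = 433139*(31379101771/147533) = 316081692139283/3431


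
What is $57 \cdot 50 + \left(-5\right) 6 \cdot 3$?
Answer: $2760$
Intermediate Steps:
$57 \cdot 50 + \left(-5\right) 6 \cdot 3 = 2850 - 90 = 2760$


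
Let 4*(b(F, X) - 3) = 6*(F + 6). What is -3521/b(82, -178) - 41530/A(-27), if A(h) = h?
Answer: 22681/15 ≈ 1512.1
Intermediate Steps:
b(F, X) = 12 + 3*F/2 (b(F, X) = 3 + (6*(F + 6))/4 = 3 + (6*(6 + F))/4 = 3 + (36 + 6*F)/4 = 3 + (9 + 3*F/2) = 12 + 3*F/2)
-3521/b(82, -178) - 41530/A(-27) = -3521/(12 + (3/2)*82) - 41530/(-27) = -3521/(12 + 123) - 41530*(-1/27) = -3521/135 + 41530/27 = 22681/15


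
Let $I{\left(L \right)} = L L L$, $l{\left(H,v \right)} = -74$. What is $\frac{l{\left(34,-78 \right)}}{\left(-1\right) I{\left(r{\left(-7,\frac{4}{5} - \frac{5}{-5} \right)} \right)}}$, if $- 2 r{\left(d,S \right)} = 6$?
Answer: $- \frac{74}{27} \approx -2.7407$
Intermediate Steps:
$r{\left(d,S \right)} = -3$ ($r{\left(d,S \right)} = \left(- \frac{1}{2}\right) 6 = -3$)
$I{\left(L \right)} = L^{3}$ ($I{\left(L \right)} = L^{2} L = L^{3}$)
$\frac{l{\left(34,-78 \right)}}{\left(-1\right) I{\left(r{\left(-7,\frac{4}{5} - \frac{5}{-5} \right)} \right)}} = - \frac{74}{\left(-1\right) \left(-3\right)^{3}} = - \frac{74}{\left(-1\right) \left(-27\right)} = - \frac{74}{27}$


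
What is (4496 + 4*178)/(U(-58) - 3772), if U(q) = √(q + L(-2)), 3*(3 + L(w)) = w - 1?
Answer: -467728/338763 - 124*I*√62/338763 ≈ -1.3807 - 0.0028822*I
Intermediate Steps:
L(w) = -10/3 + w/3 (L(w) = -3 + (w - 1)/3 = -3 + (-1 + w)/3 = -3 + (-⅓ + w/3) = -10/3 + w/3)
U(q) = √(-4 + q) (U(q) = √(q + (-10/3 + (⅓)*(-2))) = √(q + (-10/3 - ⅔)) = √(q - 4) = √(-4 + q))
(4496 + 4*178)/(U(-58) - 3772) = (4496 + 4*178)/(√(-4 - 58) - 3772) = (4496 + 712)/(√(-62) - 3772) = 5208/(I*√62 - 3772) = 5208/(-3772 + I*√62)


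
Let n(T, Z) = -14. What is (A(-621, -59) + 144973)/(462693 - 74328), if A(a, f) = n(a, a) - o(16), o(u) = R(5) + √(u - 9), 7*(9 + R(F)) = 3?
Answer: 1014773/2718555 - √7/388365 ≈ 0.37327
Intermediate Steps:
R(F) = -60/7 (R(F) = -9 + (⅐)*3 = -9 + 3/7 = -60/7)
o(u) = -60/7 + √(-9 + u) (o(u) = -60/7 + √(u - 9) = -60/7 + √(-9 + u))
A(a, f) = -38/7 - √7 (A(a, f) = -14 - (-60/7 + √(-9 + 16)) = -14 - (-60/7 + √7) = -14 + (60/7 - √7) = -38/7 - √7)
(A(-621, -59) + 144973)/(462693 - 74328) = ((-38/7 - √7) + 144973)/(462693 - 74328) = (1014773/7 - √7)/388365 = (1014773/7 - √7)*(1/388365) = 1014773/2718555 - √7/388365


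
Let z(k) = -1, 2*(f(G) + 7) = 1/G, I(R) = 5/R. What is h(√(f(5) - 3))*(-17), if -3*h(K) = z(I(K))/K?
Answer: 17*I*√110/99 ≈ 1.801*I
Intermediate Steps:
f(G) = -7 + 1/(2*G) (f(G) = -7 + (1/G)/2 = -7 + 1/(2*G))
h(K) = 1/(3*K) (h(K) = -(-1)/(3*K) = 1/(3*K))
h(√(f(5) - 3))*(-17) = (1/(3*(√((-7 + (½)/5) - 3))))*(-17) = (1/(3*(√((-7 + (½)*(⅕)) - 3))))*(-17) = (1/(3*(√((-7 + ⅒) - 3))))*(-17) = (1/(3*(√(-69/10 - 3))))*(-17) = (1/(3*(√(-99/10))))*(-17) = (1/(3*((3*I*√110/10))))*(-17) = ((-I*√110/33)/3)*(-17) = -I*√110/99*(-17) = 17*I*√110/99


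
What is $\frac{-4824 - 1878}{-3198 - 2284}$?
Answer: $\frac{3351}{2741} \approx 1.2225$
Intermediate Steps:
$\frac{-4824 - 1878}{-3198 - 2284} = - \frac{6702}{-5482} = \left(-6702\right) \left(- \frac{1}{5482}\right) = \frac{3351}{2741}$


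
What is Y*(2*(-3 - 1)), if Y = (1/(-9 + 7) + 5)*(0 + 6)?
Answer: -216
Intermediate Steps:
Y = 27 (Y = (1/(-2) + 5)*6 = (-1/2 + 5)*6 = (9/2)*6 = 27)
Y*(2*(-3 - 1)) = 27*(2*(-3 - 1)) = 27*(2*(-4)) = 27*(-8) = -216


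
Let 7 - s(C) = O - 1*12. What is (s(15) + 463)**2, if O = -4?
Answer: 236196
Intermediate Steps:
s(C) = 23 (s(C) = 7 - (-4 - 1*12) = 7 - (-4 - 12) = 7 - 1*(-16) = 7 + 16 = 23)
(s(15) + 463)**2 = (23 + 463)**2 = 486**2 = 236196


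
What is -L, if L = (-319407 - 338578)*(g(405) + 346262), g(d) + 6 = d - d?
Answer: 227831254160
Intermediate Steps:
g(d) = -6 (g(d) = -6 + (d - d) = -6 + 0 = -6)
L = -227831254160 (L = (-319407 - 338578)*(-6 + 346262) = -657985*346256 = -227831254160)
-L = -1*(-227831254160) = 227831254160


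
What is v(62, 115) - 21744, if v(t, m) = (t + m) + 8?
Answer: -21559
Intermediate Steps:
v(t, m) = 8 + m + t (v(t, m) = (m + t) + 8 = 8 + m + t)
v(62, 115) - 21744 = (8 + 115 + 62) - 21744 = 185 - 21744 = -21559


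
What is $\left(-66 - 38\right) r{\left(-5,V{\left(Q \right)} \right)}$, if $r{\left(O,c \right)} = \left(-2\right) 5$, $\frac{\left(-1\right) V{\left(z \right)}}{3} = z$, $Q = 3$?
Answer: $1040$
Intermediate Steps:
$V{\left(z \right)} = - 3 z$
$r{\left(O,c \right)} = -10$
$\left(-66 - 38\right) r{\left(-5,V{\left(Q \right)} \right)} = \left(-66 - 38\right) \left(-10\right) = \left(-104\right) \left(-10\right) = 1040$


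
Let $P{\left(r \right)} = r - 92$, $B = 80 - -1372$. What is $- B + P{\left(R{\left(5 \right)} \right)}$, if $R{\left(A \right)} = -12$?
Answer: $-1556$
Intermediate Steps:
$B = 1452$ ($B = 80 + 1372 = 1452$)
$P{\left(r \right)} = -92 + r$ ($P{\left(r \right)} = r - 92 = -92 + r$)
$- B + P{\left(R{\left(5 \right)} \right)} = \left(-1\right) 1452 - 104 = -1452 - 104 = -1556$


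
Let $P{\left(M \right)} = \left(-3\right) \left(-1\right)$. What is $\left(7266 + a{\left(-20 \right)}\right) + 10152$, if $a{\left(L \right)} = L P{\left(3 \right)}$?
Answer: $17358$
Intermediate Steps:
$P{\left(M \right)} = 3$
$a{\left(L \right)} = 3 L$ ($a{\left(L \right)} = L 3 = 3 L$)
$\left(7266 + a{\left(-20 \right)}\right) + 10152 = \left(7266 + 3 \left(-20\right)\right) + 10152 = \left(7266 - 60\right) + 10152 = 7206 + 10152 = 17358$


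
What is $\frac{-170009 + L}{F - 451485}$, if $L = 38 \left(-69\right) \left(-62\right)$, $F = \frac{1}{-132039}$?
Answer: $\frac{983030355}{59613627916} \approx 0.01649$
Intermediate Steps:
$F = - \frac{1}{132039} \approx -7.5735 \cdot 10^{-6}$
$L = 162564$ ($L = \left(-2622\right) \left(-62\right) = 162564$)
$\frac{-170009 + L}{F - 451485} = \frac{-170009 + 162564}{- \frac{1}{132039} - 451485} = - \frac{7445}{- \frac{59613627916}{132039}} = \left(-7445\right) \left(- \frac{132039}{59613627916}\right) = \frac{983030355}{59613627916}$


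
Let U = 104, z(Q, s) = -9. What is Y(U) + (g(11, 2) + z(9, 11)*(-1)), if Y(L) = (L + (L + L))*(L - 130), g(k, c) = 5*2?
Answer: -8093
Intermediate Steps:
g(k, c) = 10
Y(L) = 3*L*(-130 + L) (Y(L) = (L + 2*L)*(-130 + L) = (3*L)*(-130 + L) = 3*L*(-130 + L))
Y(U) + (g(11, 2) + z(9, 11)*(-1)) = 3*104*(-130 + 104) + (10 - 9*(-1)) = 3*104*(-26) + (10 + 9) = -8112 + 19 = -8093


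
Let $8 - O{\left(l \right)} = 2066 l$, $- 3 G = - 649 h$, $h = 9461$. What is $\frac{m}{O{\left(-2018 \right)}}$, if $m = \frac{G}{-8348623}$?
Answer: $- \frac{6140189}{104421136851324} \approx -5.8802 \cdot 10^{-8}$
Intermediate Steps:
$G = \frac{6140189}{3}$ ($G = - \frac{\left(-649\right) 9461}{3} = \left(- \frac{1}{3}\right) \left(-6140189\right) = \frac{6140189}{3} \approx 2.0467 \cdot 10^{6}$)
$O{\left(l \right)} = 8 - 2066 l$
$m = - \frac{6140189}{25045869}$ ($m = \frac{6140189}{3 \left(-8348623\right)} = \frac{6140189}{3} \left(- \frac{1}{8348623}\right) = - \frac{6140189}{25045869} \approx -0.24516$)
$\frac{m}{O{\left(-2018 \right)}} = - \frac{6140189}{25045869 \left(8 - -4169188\right)} = - \frac{6140189}{25045869 \left(8 + 4169188\right)} = - \frac{6140189}{25045869 \cdot 4169196} = \left(- \frac{6140189}{25045869}\right) \frac{1}{4169196} = - \frac{6140189}{104421136851324}$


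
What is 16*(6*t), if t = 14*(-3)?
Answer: -4032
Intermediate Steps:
t = -42
16*(6*t) = 16*(6*(-42)) = 16*(-252) = -4032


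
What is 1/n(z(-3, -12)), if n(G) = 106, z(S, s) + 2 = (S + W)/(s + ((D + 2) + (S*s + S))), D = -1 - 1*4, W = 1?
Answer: 1/106 ≈ 0.0094340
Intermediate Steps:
D = -5 (D = -1 - 4 = -5)
z(S, s) = -2 + (1 + S)/(-3 + S + s + S*s) (z(S, s) = -2 + (S + 1)/(s + ((-5 + 2) + (S*s + S))) = -2 + (1 + S)/(s + (-3 + (S + S*s))) = -2 + (1 + S)/(s + (-3 + S + S*s)) = -2 + (1 + S)/(-3 + S + s + S*s))
1/n(z(-3, -12)) = 1/106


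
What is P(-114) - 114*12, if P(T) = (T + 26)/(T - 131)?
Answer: -335072/245 ≈ -1367.6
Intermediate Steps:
P(T) = (26 + T)/(-131 + T)
P(-114) - 114*12 = (26 - 114)/(-131 - 114) - 114*12 = -88/(-245) - 1368 = -1/245*(-88) - 1368 = 88/245 - 1368 = -335072/245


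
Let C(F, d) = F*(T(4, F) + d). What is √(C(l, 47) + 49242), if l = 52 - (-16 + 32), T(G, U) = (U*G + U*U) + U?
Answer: √104070 ≈ 322.60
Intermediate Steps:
T(G, U) = U + U² + G*U (T(G, U) = (G*U + U²) + U = (U² + G*U) + U = U + U² + G*U)
l = 36 (l = 52 - 1*16 = 52 - 16 = 36)
C(F, d) = F*(d + F*(5 + F)) (C(F, d) = F*(F*(1 + 4 + F) + d) = F*(F*(5 + F) + d) = F*(d + F*(5 + F)))
√(C(l, 47) + 49242) = √(36*(47 + 36*(5 + 36)) + 49242) = √(36*(47 + 36*41) + 49242) = √(36*(47 + 1476) + 49242) = √(36*1523 + 49242) = √(54828 + 49242) = √104070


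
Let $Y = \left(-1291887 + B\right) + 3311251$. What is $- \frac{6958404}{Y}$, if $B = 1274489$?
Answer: $- \frac{2319468}{1097951} \approx -2.1125$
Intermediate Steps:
$Y = 3293853$ ($Y = \left(-1291887 + 1274489\right) + 3311251 = -17398 + 3311251 = 3293853$)
$- \frac{6958404}{Y} = - \frac{6958404}{3293853} = \left(-6958404\right) \frac{1}{3293853} = - \frac{2319468}{1097951}$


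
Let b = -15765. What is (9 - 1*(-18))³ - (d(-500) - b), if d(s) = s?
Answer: 4418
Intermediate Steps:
(9 - 1*(-18))³ - (d(-500) - b) = (9 - 1*(-18))³ - (-500 - 1*(-15765)) = (9 + 18)³ - (-500 + 15765) = 27³ - 1*15265 = 19683 - 15265 = 4418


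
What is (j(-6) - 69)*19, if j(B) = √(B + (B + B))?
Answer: -1311 + 57*I*√2 ≈ -1311.0 + 80.61*I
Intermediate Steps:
j(B) = √3*√B (j(B) = √(B + 2*B) = √(3*B) = √3*√B)
(j(-6) - 69)*19 = (√3*√(-6) - 69)*19 = (√3*(I*√6) - 69)*19 = (3*I*√2 - 69)*19 = (-69 + 3*I*√2)*19 = -1311 + 57*I*√2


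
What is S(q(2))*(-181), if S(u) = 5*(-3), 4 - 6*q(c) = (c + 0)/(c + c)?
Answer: 2715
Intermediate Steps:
q(c) = 7/12 (q(c) = ⅔ - (c + 0)/(6*(c + c)) = ⅔ - c/(6*(2*c)) = ⅔ - c*1/(2*c)/6 = ⅔ - ⅙*½ = ⅔ - 1/12 = 7/12)
S(u) = -15
S(q(2))*(-181) = -15*(-181) = 2715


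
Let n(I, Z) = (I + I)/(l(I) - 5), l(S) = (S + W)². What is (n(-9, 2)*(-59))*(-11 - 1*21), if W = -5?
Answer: -33984/191 ≈ -177.93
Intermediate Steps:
l(S) = (-5 + S)² (l(S) = (S - 5)² = (-5 + S)²)
n(I, Z) = 2*I/(-5 + (-5 + I)²) (n(I, Z) = (I + I)/((-5 + I)² - 5) = (2*I)/(-5 + (-5 + I)²) = 2*I/(-5 + (-5 + I)²))
(n(-9, 2)*(-59))*(-11 - 1*21) = ((2*(-9)/(-5 + (-5 - 9)²))*(-59))*(-11 - 1*21) = ((2*(-9)/(-5 + (-14)²))*(-59))*(-11 - 21) = ((2*(-9)/(-5 + 196))*(-59))*(-32) = ((2*(-9)/191)*(-59))*(-32) = ((2*(-9)*(1/191))*(-59))*(-32) = -18/191*(-59)*(-32) = (1062/191)*(-32) = -33984/191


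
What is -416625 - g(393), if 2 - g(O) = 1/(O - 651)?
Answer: -107489767/258 ≈ -4.1663e+5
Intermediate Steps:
g(O) = 2 - 1/(-651 + O) (g(O) = 2 - 1/(O - 651) = 2 - 1/(-651 + O))
-416625 - g(393) = -416625 - (-1303 + 2*393)/(-651 + 393) = -416625 - (-1303 + 786)/(-258) = -416625 - (-1)*(-517)/258 = -416625 - 1*517/258 = -416625 - 517/258 = -107489767/258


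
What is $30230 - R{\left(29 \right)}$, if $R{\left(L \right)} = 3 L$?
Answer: $30143$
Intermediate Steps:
$30230 - R{\left(29 \right)} = 30230 - 3 \cdot 29 = 30230 - 87 = 30143$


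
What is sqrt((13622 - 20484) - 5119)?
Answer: I*sqrt(11981) ≈ 109.46*I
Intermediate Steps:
sqrt((13622 - 20484) - 5119) = sqrt(-6862 - 5119) = sqrt(-11981) = I*sqrt(11981)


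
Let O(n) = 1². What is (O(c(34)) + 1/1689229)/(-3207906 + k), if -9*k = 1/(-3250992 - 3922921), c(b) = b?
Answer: -109065501512910/349871669577124371629 ≈ -3.1173e-7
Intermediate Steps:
O(n) = 1
k = 1/64565217 (k = -1/(9*(-3250992 - 3922921)) = -⅑/(-7173913) = -⅑*(-1/7173913) = 1/64565217 ≈ 1.5488e-8)
(O(c(34)) + 1/1689229)/(-3207906 + k) = (1 + 1/1689229)/(-3207906 + 1/64565217) = (1 + 1/1689229)/(-207119147005601/64565217) = (1689230/1689229)*(-64565217/207119147005601) = -109065501512910/349871669577124371629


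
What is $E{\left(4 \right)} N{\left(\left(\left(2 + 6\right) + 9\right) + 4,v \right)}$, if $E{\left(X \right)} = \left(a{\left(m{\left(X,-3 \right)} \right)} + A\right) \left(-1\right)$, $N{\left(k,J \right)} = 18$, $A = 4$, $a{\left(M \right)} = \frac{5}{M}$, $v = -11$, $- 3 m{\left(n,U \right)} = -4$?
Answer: $- \frac{279}{2} \approx -139.5$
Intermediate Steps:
$m{\left(n,U \right)} = \frac{4}{3}$ ($m{\left(n,U \right)} = \left(- \frac{1}{3}\right) \left(-4\right) = \frac{4}{3}$)
$E{\left(X \right)} = - \frac{31}{4}$ ($E{\left(X \right)} = \left(\frac{5}{\frac{4}{3}} + 4\right) \left(-1\right) = \left(5 \cdot \frac{3}{4} + 4\right) \left(-1\right) = \left(\frac{15}{4} + 4\right) \left(-1\right) = \frac{31}{4} \left(-1\right) = - \frac{31}{4}$)
$E{\left(4 \right)} N{\left(\left(\left(2 + 6\right) + 9\right) + 4,v \right)} = \left(- \frac{31}{4}\right) 18 = - \frac{279}{2}$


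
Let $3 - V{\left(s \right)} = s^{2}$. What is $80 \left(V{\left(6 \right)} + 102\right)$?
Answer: $5520$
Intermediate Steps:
$V{\left(s \right)} = 3 - s^{2}$
$80 \left(V{\left(6 \right)} + 102\right) = 80 \left(\left(3 - 6^{2}\right) + 102\right) = 80 \left(\left(3 - 36\right) + 102\right) = 80 \left(-33 + 102\right) = 80 \cdot 69 = 5520$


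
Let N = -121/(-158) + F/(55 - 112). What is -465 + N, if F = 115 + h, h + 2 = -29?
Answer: -1398055/3002 ≈ -465.71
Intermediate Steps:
h = -31 (h = -2 - 29 = -31)
F = 84 (F = 115 - 31 = 84)
N = -2125/3002 (N = -121/(-158) + 84/(55 - 112) = -121*(-1/158) + 84/(-57) = 121/158 + 84*(-1/57) = 121/158 - 28/19 = -2125/3002 ≈ -0.70786)
-465 + N = -465 - 2125/3002 = -1398055/3002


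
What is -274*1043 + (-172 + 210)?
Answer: -285744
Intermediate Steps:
-274*1043 + (-172 + 210) = -285782 + 38 = -285744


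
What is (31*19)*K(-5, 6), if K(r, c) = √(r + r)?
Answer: 589*I*√10 ≈ 1862.6*I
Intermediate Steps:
K(r, c) = √2*√r (K(r, c) = √(2*r) = √2*√r)
(31*19)*K(-5, 6) = (31*19)*(√2*√(-5)) = 589*(√2*(I*√5)) = 589*(I*√10) = 589*I*√10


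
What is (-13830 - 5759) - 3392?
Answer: -22981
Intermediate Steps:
(-13830 - 5759) - 3392 = -19589 - 3392 = -22981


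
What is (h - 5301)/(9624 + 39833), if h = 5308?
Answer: 7/49457 ≈ 0.00014154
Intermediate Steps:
(h - 5301)/(9624 + 39833) = (5308 - 5301)/(9624 + 39833) = 7/49457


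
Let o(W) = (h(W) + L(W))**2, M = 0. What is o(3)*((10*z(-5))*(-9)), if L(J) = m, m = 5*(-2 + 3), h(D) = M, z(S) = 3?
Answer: -6750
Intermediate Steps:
h(D) = 0
m = 5 (m = 5*1 = 5)
L(J) = 5
o(W) = 25 (o(W) = (0 + 5)**2 = 5**2 = 25)
o(3)*((10*z(-5))*(-9)) = 25*((10*3)*(-9)) = 25*(30*(-9)) = 25*(-270) = -6750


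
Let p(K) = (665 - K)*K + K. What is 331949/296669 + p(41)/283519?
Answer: 101715991656/84111298211 ≈ 1.2093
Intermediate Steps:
p(K) = K + K*(665 - K) (p(K) = K*(665 - K) + K = K + K*(665 - K))
331949/296669 + p(41)/283519 = 331949/296669 + (41*(666 - 1*41))/283519 = 331949*(1/296669) + (41*(666 - 41))*(1/283519) = 331949/296669 + (41*625)*(1/283519) = 331949/296669 + 25625*(1/283519) = 331949/296669 + 25625/283519 = 101715991656/84111298211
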